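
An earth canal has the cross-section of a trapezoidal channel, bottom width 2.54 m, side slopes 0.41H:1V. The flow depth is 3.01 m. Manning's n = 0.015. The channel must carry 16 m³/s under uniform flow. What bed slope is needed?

S = 0.000329

With bottom width b = 2.54 m and side slope z = 0.41: A = (b + zy)y = (2.54 + 0.41×3.01)×3.01 = 11.36 m²; P = b + 2y√(1+z²) = 2.54 + 2×3.01×1.081 = 9.046 m.
Hydraulic radius R = A/P = 11.36/9.046 = 1.256 m.
From Manning's equation, S = [nQ / (1 A R^(2/3))]² = [0.015 × 16 / (1 × 11.36 × 1.256^(2/3))]² = 0.000329.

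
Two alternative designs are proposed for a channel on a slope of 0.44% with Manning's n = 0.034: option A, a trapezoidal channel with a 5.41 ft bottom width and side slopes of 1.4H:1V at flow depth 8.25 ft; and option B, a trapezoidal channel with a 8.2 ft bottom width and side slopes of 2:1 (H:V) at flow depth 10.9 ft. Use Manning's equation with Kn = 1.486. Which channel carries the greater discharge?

channel B

Channel A: With bottom width b = 5.41 ft and side slope z = 1.4: A = (b + zy)y = (5.41 + 1.4×8.25)×8.25 = 139.9 ft²; P = b + 2y√(1+z²) = 5.41 + 2×8.25×1.72 = 33.8 ft. Hydraulic radius R = A/P = 139.9/33.8 = 4.14 ft. Q_A = (1.486/0.034)·139.9·4.14^(2/3)·√0.0044 = 1046 ft³/s.
Channel B: With bottom width b = 8.2 ft and side slope z = 2: A = (b + zy)y = (8.2 + 2×10.9)×10.9 = 327 ft²; P = b + 2y√(1+z²) = 8.2 + 2×10.9×2.236 = 56.95 ft. Hydraulic radius R = A/P = 327/56.95 = 5.742 ft. Q_B = (1.486/0.034)·327·5.742^(2/3)·√0.0044 = 3040 ft³/s.
Q_A = 1046 ft³/s vs Q_B = 3040 ft³/s, so channel B carries more.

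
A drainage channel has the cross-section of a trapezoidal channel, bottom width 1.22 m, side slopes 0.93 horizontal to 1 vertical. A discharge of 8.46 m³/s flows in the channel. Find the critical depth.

y_c = 1.24 m

At critical depth, Q² T / (g A³) = 1, i.e. A³/T = Q²/g = 8.46²/9.81 = 7.296.
At y = 1.34 m: A³/T = 9.722 — over.
At y = 1.01 m: A³/T = 3.348 — short.
At y = 1.24 m: A³/T = 7.227 — close enough.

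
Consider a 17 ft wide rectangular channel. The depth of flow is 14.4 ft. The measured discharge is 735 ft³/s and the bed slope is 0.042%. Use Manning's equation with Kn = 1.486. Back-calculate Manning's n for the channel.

n = 0.031

Flow area A = b·y = 17 × 14.4 = 244.8 ft². Wetted perimeter P = b + 2y = 17 + 2×14.4 = 45.8 ft.
Hydraulic radius R = A/P = 244.8/45.8 = 5.345 ft.
Rearranging Manning's equation: n = (1.486/Q) A R^(2/3) S^(1/2) = (1.486/735) × 244.8 × 5.345^(2/3) × √0.00042 = 0.031.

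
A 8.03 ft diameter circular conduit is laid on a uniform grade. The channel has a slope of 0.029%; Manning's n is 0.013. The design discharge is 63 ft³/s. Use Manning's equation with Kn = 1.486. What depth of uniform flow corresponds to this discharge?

Manning's equation rearranged: A R^(2/3) = nQ / (1.486·√S) = 0.013 × 63 / (1.486 × √0.00029) = 32.36.
At y = 4.01 ft: A R^(2/3) = 40.21 — over.
At y = 2.52 ft: A R^(2/3) = 17.22 — short.
At y = 3.54 ft: A R^(2/3) = 32.37 — close enough.

y_n = 3.54 ft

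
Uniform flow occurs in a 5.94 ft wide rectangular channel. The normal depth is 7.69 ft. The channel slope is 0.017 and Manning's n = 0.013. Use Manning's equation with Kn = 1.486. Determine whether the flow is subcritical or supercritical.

Flow area A = b·y = 5.94 × 7.69 = 45.68 ft². Wetted perimeter P = b + 2y = 5.94 + 2×7.69 = 21.32 ft.
Hydraulic radius R = A/P = 45.68/21.32 = 2.143 ft.
V = (1.486/n) R^(2/3) √S = (1.486/0.013) × 2.143^(2/3) × √0.017 = 24.77 ft/s. Hydraulic depth D_h = A/T = 45.68/5.94 = 7.69 ft.
Froude number Fr = V/√(g·D_h) = 24.77/√(32.2×7.69) = 1.57, which is greater than 1, so the flow is supercritical.

supercritical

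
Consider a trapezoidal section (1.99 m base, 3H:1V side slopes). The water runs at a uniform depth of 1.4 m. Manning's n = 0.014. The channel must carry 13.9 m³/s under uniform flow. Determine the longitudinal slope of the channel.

With bottom width b = 1.99 m and side slope z = 3: A = (b + zy)y = (1.99 + 3×1.4)×1.4 = 8.666 m²; P = b + 2y√(1+z²) = 1.99 + 2×1.4×3.162 = 10.84 m.
Hydraulic radius R = A/P = 8.666/10.84 = 0.7991 m.
From Manning's equation, S = [nQ / (1 A R^(2/3))]² = [0.014 × 13.9 / (1 × 8.666 × 0.7991^(2/3))]² = 0.00068.

S = 0.00068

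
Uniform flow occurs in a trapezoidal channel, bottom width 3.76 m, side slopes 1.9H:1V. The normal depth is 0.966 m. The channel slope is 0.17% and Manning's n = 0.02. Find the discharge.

Q = 8.65 m³/s

With bottom width b = 3.76 m and side slope z = 1.9: A = (b + zy)y = (3.76 + 1.9×0.966)×0.966 = 5.405 m²; P = b + 2y√(1+z²) = 3.76 + 2×0.966×2.147 = 7.908 m.
Hydraulic radius R = A/P = 5.405/7.908 = 0.6835 m.
Manning's equation: Q = (1/n) A R^(2/3) S^(1/2) = (1/0.02) × 5.405 × 0.6835^(2/3) × 0.0017^(1/2) = 8.65 m³/s.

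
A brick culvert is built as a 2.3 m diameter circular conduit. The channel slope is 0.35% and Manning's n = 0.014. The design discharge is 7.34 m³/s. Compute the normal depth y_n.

y_n = 1.29 m

Manning's equation rearranged: A R^(2/3) = nQ / (1·√S) = 0.014 × 7.34 / (√0.0035) = 1.737.
Try y = 1.61 m: A R^(2/3) = 2.405 — too large.
Try y = 1.09 m: A R^(2/3) = 1.31 — too small.
Try y = 1.29 m: A R^(2/3) = 1.737 — matches.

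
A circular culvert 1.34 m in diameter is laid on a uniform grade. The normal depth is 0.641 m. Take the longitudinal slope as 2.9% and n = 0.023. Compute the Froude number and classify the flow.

For a circular section of diameter D = 1.34 m at depth y = 0.641 m, the central angle is θ = 2 arccos(1 − 2y/D) = 3.055 rad. Then A = (D²/8)(θ − sin θ) = 0.6663 m² and P = Dθ/2 = 2.047 m.
Hydraulic radius R = A/P = 0.6663/2.047 = 0.3255 m.
V = (1/n) R^(2/3) √S = (1/0.023) × 0.3255^(2/3) × √0.029 = 3.504 m/s. Hydraulic depth D_h = A/T = 0.6663/1.339 = 0.4977 m.
Froude number Fr = V/√(g·D_h) = 3.504/√(9.81×0.4977) = 1.59, which is greater than 1, so the flow is supercritical.

supercritical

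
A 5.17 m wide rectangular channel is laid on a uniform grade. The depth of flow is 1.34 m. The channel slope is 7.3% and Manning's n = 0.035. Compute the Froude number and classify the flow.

Flow area A = b·y = 5.17 × 1.34 = 6.928 m². Wetted perimeter P = b + 2y = 5.17 + 2×1.34 = 7.85 m.
Hydraulic radius R = A/P = 6.928/7.85 = 0.8825 m.
V = (1/n) R^(2/3) √S = (1/0.035) × 0.8825^(2/3) × √0.073 = 7.102 m/s. Hydraulic depth D_h = A/T = 6.928/5.17 = 1.34 m.
Froude number Fr = V/√(g·D_h) = 7.102/√(9.81×1.34) = 1.96, which is greater than 1, so the flow is supercritical.

supercritical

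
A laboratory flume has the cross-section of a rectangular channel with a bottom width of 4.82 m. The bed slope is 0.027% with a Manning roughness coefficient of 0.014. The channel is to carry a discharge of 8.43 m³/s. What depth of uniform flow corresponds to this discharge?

y_n = 1.55 m

Manning's equation rearranged: A R^(2/3) = nQ / (1·√S) = 0.014 × 8.43 / (√0.00027) = 7.182.
Trying y = 1.97 m: A R^(2/3) = 10.02 — too large.
Trying y = 1.55 m: A R^(2/3) = 7.186 — close enough.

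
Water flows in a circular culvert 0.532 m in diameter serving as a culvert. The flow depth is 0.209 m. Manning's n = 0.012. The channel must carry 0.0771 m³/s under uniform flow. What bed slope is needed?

For a circular section of diameter D = 0.532 m at depth y = 0.209 m, the central angle is θ = 2 arccos(1 − 2y/D) = 2.71 rad. Then A = (D²/8)(θ − sin θ) = 0.08105 m² and P = Dθ/2 = 0.7208 m.
Hydraulic radius R = A/P = 0.08105/0.7208 = 0.1125 m.
From Manning's equation, S = [nQ / (1 A R^(2/3))]² = [0.012 × 0.0771 / (1 × 0.08105 × 0.1125^(2/3))]² = 0.0024.

S = 0.0024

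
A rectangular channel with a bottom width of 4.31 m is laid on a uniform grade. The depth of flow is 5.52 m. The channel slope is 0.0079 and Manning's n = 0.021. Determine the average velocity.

V = 5.67 m/s

Flow area A = b·y = 4.31 × 5.52 = 23.79 m². Wetted perimeter P = b + 2y = 4.31 + 2×5.52 = 15.35 m.
Hydraulic radius R = A/P = 23.79/15.35 = 1.55 m.
From Manning's equation, V = (1/n) R^(2/3) S^(1/2) = (1/0.021) × 1.55^(2/3) × 0.0079^(1/2) = 5.67 m/s.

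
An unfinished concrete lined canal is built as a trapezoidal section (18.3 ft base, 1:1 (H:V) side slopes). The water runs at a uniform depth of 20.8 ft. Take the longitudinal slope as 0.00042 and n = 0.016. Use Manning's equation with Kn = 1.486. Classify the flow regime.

subcritical

With bottom width b = 18.3 ft and side slope z = 1: A = (b + zy)y = (18.3 + 1×20.8)×20.8 = 813.3 ft²; P = b + 2y√(1+z²) = 18.3 + 2×20.8×1.414 = 77.13 ft.
Hydraulic radius R = A/P = 813.3/77.13 = 10.54 ft.
V = (1.486/n) R^(2/3) √S = (1.486/0.016) × 10.54^(2/3) × √0.00042 = 9.152 ft/s. Hydraulic depth D_h = A/T = 813.3/59.9 = 13.58 ft.
Froude number Fr = V/√(g·D_h) = 9.152/√(32.2×13.58) = 0.438, which is less than 1, so the flow is subcritical.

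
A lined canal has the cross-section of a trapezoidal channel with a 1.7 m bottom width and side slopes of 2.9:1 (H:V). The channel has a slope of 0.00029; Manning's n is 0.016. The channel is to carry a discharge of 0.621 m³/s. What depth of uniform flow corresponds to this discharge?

Manning's equation rearranged: A R^(2/3) = nQ / (1·√S) = 0.016 × 0.621 / (√0.00029) = 0.5835.
At y = 0.383 m: A R^(2/3) = 0.445 — low.
At y = 0.559 m: A R^(2/3) = 0.9428 — high.
At y = 0.44 m: A R^(2/3) = 0.5837 — close enough.

y_n = 0.44 m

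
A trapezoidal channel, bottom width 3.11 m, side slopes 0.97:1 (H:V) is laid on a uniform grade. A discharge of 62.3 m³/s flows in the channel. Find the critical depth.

y_c = 2.62 m

At critical depth, Q² T / (g A³) = 1, i.e. A³/T = Q²/g = 62.3²/9.81 = 395.6.
Trying y = 2.92 m: A³/T = 595.4 — over.
Trying y = 2.62 m: A³/T = 396.2 — ≈ 395.6.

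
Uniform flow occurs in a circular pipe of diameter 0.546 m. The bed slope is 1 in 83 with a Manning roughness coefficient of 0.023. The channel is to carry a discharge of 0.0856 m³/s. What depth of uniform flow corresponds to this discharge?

Manning's equation rearranged: A R^(2/3) = nQ / (1·√S) = 0.023 × 0.0856 / (√0.01205) = 0.01794.
Trying y = 0.163 m: A R^(2/3) = 0.01204 — low.
Trying y = 0.226 m: A R^(2/3) = 0.02226 — high.
Trying y = 0.201 m: A R^(2/3) = 0.01794 — ≈ 0.01794.

y_n = 0.201 m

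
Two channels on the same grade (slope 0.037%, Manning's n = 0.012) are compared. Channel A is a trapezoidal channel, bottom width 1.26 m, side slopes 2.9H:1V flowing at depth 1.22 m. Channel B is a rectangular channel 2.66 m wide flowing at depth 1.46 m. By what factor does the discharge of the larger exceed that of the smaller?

Channel A: With bottom width b = 1.26 m and side slope z = 2.9: A = (b + zy)y = (1.26 + 2.9×1.22)×1.22 = 5.854 m²; P = b + 2y√(1+z²) = 1.26 + 2×1.22×3.068 = 8.745 m. Hydraulic radius R = A/P = 5.854/8.745 = 0.6694 m. Q_A = (1/0.012)·5.854·0.6694^(2/3)·√0.00037 = 7.18 m³/s.
Channel B: Flow area A = b·y = 2.66 × 1.46 = 3.884 m². Wetted perimeter P = b + 2y = 2.66 + 2×1.46 = 5.58 m. Hydraulic radius R = A/P = 3.884/5.58 = 0.696 m. Q_B = (1/0.012)·3.884·0.696^(2/3)·√0.00037 = 4.889 m³/s.
The larger discharge is 7.18 m³/s and the smaller is 4.889 m³/s; the ratio is 1.47.

1.47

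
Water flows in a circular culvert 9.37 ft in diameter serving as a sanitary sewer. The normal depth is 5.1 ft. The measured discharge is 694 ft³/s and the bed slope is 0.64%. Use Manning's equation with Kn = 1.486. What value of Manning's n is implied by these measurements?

For a circular section of diameter D = 9.37 ft at depth y = 5.1 ft, the central angle is θ = 2 arccos(1 − 2y/D) = 3.319 rad. Then A = (D²/8)(θ − sin θ) = 38.36 ft² and P = Dθ/2 = 15.55 ft.
Hydraulic radius R = A/P = 38.36/15.55 = 2.467 ft.
Rearranging Manning's equation: n = (1.486/Q) A R^(2/3) S^(1/2) = (1.486/694) × 38.36 × 2.467^(2/3) × √0.0064 = 0.012.

n = 0.012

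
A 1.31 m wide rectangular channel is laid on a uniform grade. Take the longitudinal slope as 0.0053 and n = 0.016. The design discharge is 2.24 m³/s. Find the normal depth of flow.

Manning's equation rearranged: A R^(2/3) = nQ / (1·√S) = 0.016 × 2.24 / (√0.0053) = 0.4923.
At y = 0.553 m: A R^(2/3) = 0.3245 — short.
At y = 0.755 m: A R^(2/3) = 0.4919 — matches.

y_n = 0.755 m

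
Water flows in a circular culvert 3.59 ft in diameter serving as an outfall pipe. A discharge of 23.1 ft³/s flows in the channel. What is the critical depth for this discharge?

y_c = 1.46 ft

At critical depth, Q² T / (g A³) = 1, i.e. A³/T = Q²/g = 23.1²/32.2 = 16.57.
Try y = 1.71 ft: A³/T = 30 — high.
Try y = 1.22 ft: A³/T = 8.202 — low.
Try y = 1.46 ft: A³/T = 16.38 — close enough.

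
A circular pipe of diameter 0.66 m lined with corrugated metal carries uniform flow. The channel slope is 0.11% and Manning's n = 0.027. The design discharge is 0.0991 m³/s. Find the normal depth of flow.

Manning's equation rearranged: A R^(2/3) = nQ / (1·√S) = 0.027 × 0.0991 / (√0.0011) = 0.08068.
Trying y = 0.553 m: A R^(2/3) = 0.1049 — too large.
Trying y = 0.326 m: A R^(2/3) = 0.0504 — too small.
Trying y = 0.44 m: A R^(2/3) = 0.08068 — matches.

y_n = 0.44 m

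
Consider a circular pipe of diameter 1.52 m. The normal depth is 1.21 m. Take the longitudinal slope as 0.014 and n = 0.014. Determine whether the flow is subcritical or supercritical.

supercritical

For a circular section of diameter D = 1.52 m at depth y = 1.21 m, the central angle is θ = 2 arccos(1 − 2y/D) = 4.409 rad. Then A = (D²/8)(θ − sin θ) = 1.549 m² and P = Dθ/2 = 3.351 m.
Hydraulic radius R = A/P = 1.549/3.351 = 0.4623 m.
V = (1/n) R^(2/3) √S = (1/0.014) × 0.4623^(2/3) × √0.014 = 5.053 m/s. Hydraulic depth D_h = A/T = 1.549/1.225 = 1.265 m.
Froude number Fr = V/√(g·D_h) = 5.053/√(9.81×1.265) = 1.43, which is greater than 1, so the flow is supercritical.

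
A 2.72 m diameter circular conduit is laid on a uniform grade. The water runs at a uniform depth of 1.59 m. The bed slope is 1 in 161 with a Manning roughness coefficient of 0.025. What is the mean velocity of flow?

V = 2.59 m/s

For a circular section of diameter D = 2.72 m at depth y = 1.59 m, the central angle is θ = 2 arccos(1 − 2y/D) = 3.481 rad. Then A = (D²/8)(θ − sin θ) = 3.528 m² and P = Dθ/2 = 4.735 m.
Hydraulic radius R = A/P = 3.528/4.735 = 0.7451 m.
From Manning's equation, V = (1/n) R^(2/3) S^(1/2) = (1/0.025) × 0.7451^(2/3) × 0.006211^(1/2) = 2.59 m/s.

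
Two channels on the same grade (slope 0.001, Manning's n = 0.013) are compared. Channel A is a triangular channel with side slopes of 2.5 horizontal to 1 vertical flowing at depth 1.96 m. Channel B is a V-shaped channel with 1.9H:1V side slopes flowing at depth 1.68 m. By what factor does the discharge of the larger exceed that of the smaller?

Channel A: For a triangular section with side slope z = 2.5: A = zy² = 2.5×1.96² = 9.604 m²; P = 2y√(1+z²) = 2×1.96×2.693 = 10.55 m. Hydraulic radius R = A/P = 9.604/10.55 = 0.9099 m. Q_A = (1/0.013)·9.604·0.9099^(2/3)·√0.001 = 21.94 m³/s.
Channel B: For a triangular section with side slope z = 1.9: A = zy² = 1.9×1.68² = 5.363 m²; P = 2y√(1+z²) = 2×1.68×2.147 = 7.214 m. Hydraulic radius R = A/P = 5.363/7.214 = 0.7433 m. Q_B = (1/0.013)·5.363·0.7433^(2/3)·√0.001 = 10.7 m³/s.
The larger discharge is 21.94 m³/s and the smaller is 10.7 m³/s; the ratio is 2.05.

2.05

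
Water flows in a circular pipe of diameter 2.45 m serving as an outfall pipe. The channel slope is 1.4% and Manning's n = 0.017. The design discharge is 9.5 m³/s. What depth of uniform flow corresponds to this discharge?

y_n = 1.08 m

Manning's equation rearranged: A R^(2/3) = nQ / (1·√S) = 0.017 × 9.5 / (√0.014) = 1.365.
Trying y = 0.843 m: A R^(2/3) = 0.8657 — short.
Trying y = 1.33 m: A R^(2/3) = 1.95 — over.
Trying y = 1.08 m: A R^(2/3) = 1.365 — close enough.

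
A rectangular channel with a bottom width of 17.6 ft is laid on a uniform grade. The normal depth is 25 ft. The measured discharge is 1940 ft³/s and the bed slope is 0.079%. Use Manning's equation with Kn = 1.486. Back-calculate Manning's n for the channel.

Flow area A = b·y = 17.6 × 25 = 440 ft². Wetted perimeter P = b + 2y = 17.6 + 2×25 = 67.6 ft.
Hydraulic radius R = A/P = 440/67.6 = 6.509 ft.
Rearranging Manning's equation: n = (1.486/Q) A R^(2/3) S^(1/2) = (1.486/1940) × 440 × 6.509^(2/3) × √0.00079 = 0.033.

n = 0.033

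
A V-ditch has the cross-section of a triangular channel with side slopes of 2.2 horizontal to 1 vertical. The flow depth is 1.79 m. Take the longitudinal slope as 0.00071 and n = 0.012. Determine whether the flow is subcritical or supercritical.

For a triangular section with side slope z = 2.2: A = zy² = 2.2×1.79² = 7.049 m²; P = 2y√(1+z²) = 2×1.79×2.417 = 8.651 m.
Hydraulic radius R = A/P = 7.049/8.651 = 0.8148 m.
V = (1/n) R^(2/3) √S = (1/0.012) × 0.8148^(2/3) × √0.00071 = 1.937 m/s. Hydraulic depth D_h = A/T = 7.049/7.876 = 0.895 m.
Froude number Fr = V/√(g·D_h) = 1.937/√(9.81×0.895) = 0.654, which is less than 1, so the flow is subcritical.

subcritical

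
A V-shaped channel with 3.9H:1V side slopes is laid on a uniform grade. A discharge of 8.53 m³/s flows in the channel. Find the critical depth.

At critical depth, Q² T / (g A³) = 1, i.e. A³/T = Q²/g = 8.53²/9.81 = 7.417.
Trying y = 1.2 m: A³/T = 18.92 — over.
Trying y = 0.995 m: A³/T = 7.417 — matches.

y_c = 0.995 m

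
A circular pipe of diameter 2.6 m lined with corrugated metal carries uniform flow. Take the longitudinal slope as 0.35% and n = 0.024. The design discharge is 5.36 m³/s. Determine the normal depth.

y_n = 1.37 m

Manning's equation rearranged: A R^(2/3) = nQ / (1·√S) = 0.024 × 5.36 / (√0.0035) = 2.174.
At y = 1.63 m: A R^(2/3) = 2.859 — high.
At y = 1.06 m: A R^(2/3) = 1.39 — low.
At y = 1.37 m: A R^(2/3) = 2.175 — ≈ 2.174.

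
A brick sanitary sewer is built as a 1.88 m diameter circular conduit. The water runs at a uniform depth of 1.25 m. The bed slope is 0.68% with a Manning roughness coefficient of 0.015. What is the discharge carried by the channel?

For a circular section of diameter D = 1.88 m at depth y = 1.25 m, the central angle is θ = 2 arccos(1 − 2y/D) = 3.814 rad. Then A = (D²/8)(θ − sin θ) = 1.96 m² and P = Dθ/2 = 3.585 m.
Hydraulic radius R = A/P = 1.96/3.585 = 0.5467 m.
Manning's equation: Q = (1/n) A R^(2/3) S^(1/2) = (1/0.015) × 1.96 × 0.5467^(2/3) × 0.0068^(1/2) = 7.2 m³/s.

Q = 7.2 m³/s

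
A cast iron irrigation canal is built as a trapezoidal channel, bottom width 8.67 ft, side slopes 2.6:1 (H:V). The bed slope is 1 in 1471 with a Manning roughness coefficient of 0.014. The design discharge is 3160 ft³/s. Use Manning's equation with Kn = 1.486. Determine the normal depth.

y_n = 10.3 ft

Manning's equation rearranged: A R^(2/3) = nQ / (1.486·√S) = 0.014 × 3160 / (1.486 × √0.0006798) = 1142.
At y = 12 ft: A R^(2/3) = 1638 — high.
At y = 7.97 ft: A R^(2/3) = 630.3 — low.
At y = 10.3 ft: A R^(2/3) = 1142 — ≈ 1142.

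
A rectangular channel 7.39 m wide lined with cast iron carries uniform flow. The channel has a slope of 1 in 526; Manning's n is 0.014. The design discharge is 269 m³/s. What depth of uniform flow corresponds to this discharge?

Manning's equation rearranged: A R^(2/3) = nQ / (1·√S) = 0.014 × 269 / (√0.001901) = 86.37.
At y = 5.12 m: A R^(2/3) = 62.95 — too small.
At y = 7.99 m: A R^(2/3) = 109.5 — too large.
At y = 6.58 m: A R^(2/3) = 86.35 — ≈ 86.37.

y_n = 6.58 m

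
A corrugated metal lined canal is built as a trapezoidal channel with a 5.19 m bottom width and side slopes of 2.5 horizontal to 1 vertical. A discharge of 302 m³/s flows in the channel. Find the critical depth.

At critical depth, Q² T / (g A³) = 1, i.e. A³/T = Q²/g = 302²/9.81 = 9297.
Try y = 2.8 m: A³/T = 2072 — too small.
Try y = 5.15 m: A³/T = 26030 — too large.
Try y = 4.04 m: A³/T = 9283 — ≈ 9297.

y_c = 4.04 m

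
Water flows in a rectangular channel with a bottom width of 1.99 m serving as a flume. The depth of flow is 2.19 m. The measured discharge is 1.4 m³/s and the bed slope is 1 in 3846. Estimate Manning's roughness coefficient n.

n = 0.039

Flow area A = b·y = 1.99 × 2.19 = 4.358 m². Wetted perimeter P = b + 2y = 1.99 + 2×2.19 = 6.37 m.
Hydraulic radius R = A/P = 4.358/6.37 = 0.6842 m.
Rearranging Manning's equation: n = (1/Q) A R^(2/3) S^(1/2) = (1/1.4) × 4.358 × 0.6842^(2/3) × √0.00026 = 0.039.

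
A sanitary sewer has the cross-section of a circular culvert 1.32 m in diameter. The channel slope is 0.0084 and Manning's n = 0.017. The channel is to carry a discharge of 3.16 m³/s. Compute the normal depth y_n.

y_n = 0.976 m

Manning's equation rearranged: A R^(2/3) = nQ / (1·√S) = 0.017 × 3.16 / (√0.0084) = 0.5861.
Try y = 1.07 m: A R^(2/3) = 0.6469 — over.
Try y = 0.731 m: A R^(2/3) = 0.387 — short.
Try y = 0.976 m: A R^(2/3) = 0.586 — close enough.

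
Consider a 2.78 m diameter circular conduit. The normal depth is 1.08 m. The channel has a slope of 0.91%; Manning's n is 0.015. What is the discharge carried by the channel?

Q = 9.67 m³/s

For a circular section of diameter D = 2.78 m at depth y = 1.08 m, the central angle is θ = 2 arccos(1 − 2y/D) = 2.692 rad. Then A = (D²/8)(θ − sin θ) = 2.18 m² and P = Dθ/2 = 3.742 m.
Hydraulic radius R = A/P = 2.18/3.742 = 0.5827 m.
Manning's equation: Q = (1/n) A R^(2/3) S^(1/2) = (1/0.015) × 2.18 × 0.5827^(2/3) × 0.0091^(1/2) = 9.67 m³/s.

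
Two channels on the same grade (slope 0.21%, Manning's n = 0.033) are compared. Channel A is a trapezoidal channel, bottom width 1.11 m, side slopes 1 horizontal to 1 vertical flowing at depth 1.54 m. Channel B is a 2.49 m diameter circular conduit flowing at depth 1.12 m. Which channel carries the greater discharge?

Channel A: With bottom width b = 1.11 m and side slope z = 1: A = (b + zy)y = (1.11 + 1×1.54)×1.54 = 4.081 m²; P = b + 2y√(1+z²) = 1.11 + 2×1.54×1.414 = 5.466 m. Hydraulic radius R = A/P = 4.081/5.466 = 0.7466 m. Q_A = (1/0.033)·4.081·0.7466^(2/3)·√0.0021 = 4.664 m³/s.
Channel B: For a circular section of diameter D = 2.49 m at depth y = 1.12 m, the central angle is θ = 2 arccos(1 − 2y/D) = 2.94 rad. Then A = (D²/8)(θ − sin θ) = 2.124 m² and P = Dθ/2 = 3.661 m. Hydraulic radius R = A/P = 2.124/3.661 = 0.5802 m. Q_B = (1/0.033)·2.124·0.5802^(2/3)·√0.0021 = 2.052 m³/s.
Q_A = 4.664 m³/s vs Q_B = 2.052 m³/s, so channel A carries more.

channel A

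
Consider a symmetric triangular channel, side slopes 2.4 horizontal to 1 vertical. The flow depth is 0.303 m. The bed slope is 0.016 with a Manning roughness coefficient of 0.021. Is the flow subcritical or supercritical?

For a triangular section with side slope z = 2.4: A = zy² = 2.4×0.303² = 0.2203 m²; P = 2y√(1+z²) = 2×0.303×2.6 = 1.576 m.
Hydraulic radius R = A/P = 0.2203/1.576 = 0.1398 m.
V = (1/n) R^(2/3) √S = (1/0.021) × 0.1398^(2/3) × √0.016 = 1.623 m/s. Hydraulic depth D_h = A/T = 0.2203/1.454 = 0.1515 m.
Froude number Fr = V/√(g·D_h) = 1.623/√(9.81×0.1515) = 1.33, which is greater than 1, so the flow is supercritical.

supercritical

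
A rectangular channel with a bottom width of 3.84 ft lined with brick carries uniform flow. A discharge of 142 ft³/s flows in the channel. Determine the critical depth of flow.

For a rectangular channel, critical depth y_c = (q²/g)^(1/3) where q = Q/b = 142/3.84 = 36.98 ft²/s.
So y_c = (36.98²/32.2)^(1/3) = 3.49 ft.

y_c = 3.49 ft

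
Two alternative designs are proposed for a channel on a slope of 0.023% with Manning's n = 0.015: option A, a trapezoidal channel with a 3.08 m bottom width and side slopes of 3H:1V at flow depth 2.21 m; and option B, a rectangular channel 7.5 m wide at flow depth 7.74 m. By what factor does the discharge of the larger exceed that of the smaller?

4.31

Channel A: With bottom width b = 3.08 m and side slope z = 3: A = (b + zy)y = (3.08 + 3×2.21)×2.21 = 21.46 m²; P = b + 2y√(1+z²) = 3.08 + 2×2.21×3.162 = 17.06 m. Hydraulic radius R = A/P = 21.46/17.06 = 1.258 m. Q_A = (1/0.015)·21.46·1.258^(2/3)·√0.00023 = 25.28 m³/s.
Channel B: Flow area A = b·y = 7.5 × 7.74 = 58.05 m². Wetted perimeter P = b + 2y = 7.5 + 2×7.74 = 22.98 m. Hydraulic radius R = A/P = 58.05/22.98 = 2.526 m. Q_B = (1/0.015)·58.05·2.526^(2/3)·√0.00023 = 108.9 m³/s.
The larger discharge is 108.9 m³/s and the smaller is 25.28 m³/s; the ratio is 4.31.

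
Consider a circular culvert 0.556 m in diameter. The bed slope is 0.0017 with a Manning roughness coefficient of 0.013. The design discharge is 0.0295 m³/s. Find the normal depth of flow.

Manning's equation rearranged: A R^(2/3) = nQ / (1·√S) = 0.013 × 0.0295 / (√0.0017) = 0.009301.
At y = 0.165 m: A R^(2/3) = 0.01249 — high.
At y = 0.103 m: A R^(2/3) = 0.004883 — low.
At y = 0.142 m: A R^(2/3) = 0.00931 — matches.

y_n = 0.142 m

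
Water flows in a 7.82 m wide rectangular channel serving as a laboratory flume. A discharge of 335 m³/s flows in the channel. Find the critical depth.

y_c = 5.72 m

For a rectangular channel, critical depth y_c = (q²/g)^(1/3) where q = Q/b = 335/7.82 = 42.84 m²/s.
So y_c = (42.84²/9.81)^(1/3) = 5.72 m.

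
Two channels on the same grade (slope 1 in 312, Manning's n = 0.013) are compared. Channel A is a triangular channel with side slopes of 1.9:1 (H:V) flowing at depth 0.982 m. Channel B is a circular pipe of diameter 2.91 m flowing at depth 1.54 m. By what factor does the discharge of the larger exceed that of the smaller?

Channel A: For a triangular section with side slope z = 1.9: A = zy² = 1.9×0.982² = 1.832 m²; P = 2y√(1+z²) = 2×0.982×2.147 = 4.217 m. Hydraulic radius R = A/P = 1.832/4.217 = 0.4345 m. Q_A = (1/0.013)·1.832·0.4345^(2/3)·√0.003205 = 4.577 m³/s.
Channel B: For a circular section of diameter D = 2.91 m at depth y = 1.54 m, the central angle is θ = 2 arccos(1 − 2y/D) = 3.258 rad. Then A = (D²/8)(θ − sin θ) = 3.573 m² and P = Dθ/2 = 4.741 m. Hydraulic radius R = A/P = 3.573/4.741 = 0.7535 m. Q_B = (1/0.013)·3.573·0.7535^(2/3)·√0.003205 = 12.88 m³/s.
The larger discharge is 12.88 m³/s and the smaller is 4.577 m³/s; the ratio is 2.81.

2.81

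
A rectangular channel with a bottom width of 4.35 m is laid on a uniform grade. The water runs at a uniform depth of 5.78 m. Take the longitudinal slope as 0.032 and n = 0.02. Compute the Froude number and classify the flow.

Flow area A = b·y = 4.35 × 5.78 = 25.14 m². Wetted perimeter P = b + 2y = 4.35 + 2×5.78 = 15.91 m.
Hydraulic radius R = A/P = 25.14/15.91 = 1.58 m.
V = (1/n) R^(2/3) √S = (1/0.02) × 1.58^(2/3) × √0.032 = 12.14 m/s. Hydraulic depth D_h = A/T = 25.14/4.35 = 5.78 m.
Froude number Fr = V/√(g·D_h) = 12.14/√(9.81×5.78) = 1.61, which is greater than 1, so the flow is supercritical.

supercritical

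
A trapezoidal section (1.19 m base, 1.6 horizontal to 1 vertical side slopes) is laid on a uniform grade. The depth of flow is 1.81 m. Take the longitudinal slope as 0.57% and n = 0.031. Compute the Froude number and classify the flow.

With bottom width b = 1.19 m and side slope z = 1.6: A = (b + zy)y = (1.19 + 1.6×1.81)×1.81 = 7.396 m²; P = b + 2y√(1+z²) = 1.19 + 2×1.81×1.887 = 8.02 m.
Hydraulic radius R = A/P = 7.396/8.02 = 0.9221 m.
V = (1/n) R^(2/3) √S = (1/0.031) × 0.9221^(2/3) × √0.0057 = 2.307 m/s. Hydraulic depth D_h = A/T = 7.396/6.982 = 1.059 m.
Froude number Fr = V/√(g·D_h) = 2.307/√(9.81×1.059) = 0.716, which is less than 1, so the flow is subcritical.

subcritical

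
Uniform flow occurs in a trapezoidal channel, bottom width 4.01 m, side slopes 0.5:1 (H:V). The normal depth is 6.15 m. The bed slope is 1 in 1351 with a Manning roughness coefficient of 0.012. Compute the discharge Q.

Q = 180 m³/s

With bottom width b = 4.01 m and side slope z = 0.5: A = (b + zy)y = (4.01 + 0.5×6.15)×6.15 = 43.57 m²; P = b + 2y√(1+z²) = 4.01 + 2×6.15×1.118 = 17.76 m.
Hydraulic radius R = A/P = 43.57/17.76 = 2.453 m.
Manning's equation: Q = (1/n) A R^(2/3) S^(1/2) = (1/0.012) × 43.57 × 2.453^(2/3) × 0.0007402^(1/2) = 180 m³/s.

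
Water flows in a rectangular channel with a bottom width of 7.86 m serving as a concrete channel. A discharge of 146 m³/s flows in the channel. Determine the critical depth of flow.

For a rectangular channel, critical depth y_c = (q²/g)^(1/3) where q = Q/b = 146/7.86 = 18.58 m²/s.
So y_c = (18.58²/9.81)^(1/3) = 3.28 m.

y_c = 3.28 m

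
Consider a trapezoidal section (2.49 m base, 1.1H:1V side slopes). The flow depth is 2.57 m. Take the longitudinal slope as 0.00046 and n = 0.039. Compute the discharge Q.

With bottom width b = 2.49 m and side slope z = 1.1: A = (b + zy)y = (2.49 + 1.1×2.57)×2.57 = 13.66 m²; P = b + 2y√(1+z²) = 2.49 + 2×2.57×1.487 = 10.13 m.
Hydraulic radius R = A/P = 13.66/10.13 = 1.349 m.
Manning's equation: Q = (1/n) A R^(2/3) S^(1/2) = (1/0.039) × 13.66 × 1.349^(2/3) × 0.00046^(1/2) = 9.17 m³/s.

Q = 9.17 m³/s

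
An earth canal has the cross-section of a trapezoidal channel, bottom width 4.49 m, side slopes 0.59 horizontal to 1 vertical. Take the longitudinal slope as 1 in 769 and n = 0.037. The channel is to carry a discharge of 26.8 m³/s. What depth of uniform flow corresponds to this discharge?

y_n = 3.09 m

Manning's equation rearranged: A R^(2/3) = nQ / (1·√S) = 0.037 × 26.8 / (√0.0013) = 27.5.
At y = 3.86 m: A R^(2/3) = 40.66 — over.
At y = 2.37 m: A R^(2/3) = 17.43 — short.
At y = 3.09 m: A R^(2/3) = 27.48 — matches.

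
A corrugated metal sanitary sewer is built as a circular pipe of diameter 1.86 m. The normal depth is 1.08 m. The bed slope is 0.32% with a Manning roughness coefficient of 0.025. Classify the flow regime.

For a circular section of diameter D = 1.86 m at depth y = 1.08 m, the central angle is θ = 2 arccos(1 − 2y/D) = 3.466 rad. Then A = (D²/8)(θ − sin θ) = 1.636 m² and P = Dθ/2 = 3.223 m.
Hydraulic radius R = A/P = 1.636/3.223 = 0.5077 m.
V = (1/n) R^(2/3) √S = (1/0.025) × 0.5077^(2/3) × √0.0032 = 1.44 m/s. Hydraulic depth D_h = A/T = 1.636/1.836 = 0.8914 m.
Froude number Fr = V/√(g·D_h) = 1.44/√(9.81×0.8914) = 0.487, which is less than 1, so the flow is subcritical.

subcritical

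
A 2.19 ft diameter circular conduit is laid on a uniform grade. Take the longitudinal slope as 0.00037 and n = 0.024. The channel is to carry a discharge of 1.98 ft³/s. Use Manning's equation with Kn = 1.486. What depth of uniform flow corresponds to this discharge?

y_n = 1.3 ft

Manning's equation rearranged: A R^(2/3) = nQ / (1.486·√S) = 0.024 × 1.98 / (1.486 × √0.00037) = 1.662.
At y = 1.53 ft: A R^(2/3) = 2.105 — over.
At y = 0.904 ft: A R^(2/3) = 0.8996 — short.
At y = 1.3 ft: A R^(2/3) = 1.666 — matches.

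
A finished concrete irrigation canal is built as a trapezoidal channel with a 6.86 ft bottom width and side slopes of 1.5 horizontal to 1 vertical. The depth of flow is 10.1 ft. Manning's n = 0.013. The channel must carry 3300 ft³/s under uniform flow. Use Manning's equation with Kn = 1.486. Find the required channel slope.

S = 0.0019

With bottom width b = 6.86 ft and side slope z = 1.5: A = (b + zy)y = (6.86 + 1.5×10.1)×10.1 = 222.3 ft²; P = b + 2y√(1+z²) = 6.86 + 2×10.1×1.803 = 43.28 ft.
Hydraulic radius R = A/P = 222.3/43.28 = 5.137 ft.
From Manning's equation, S = [nQ / (1.486 A R^(2/3))]² = [0.013 × 3300 / (1.486 × 222.3 × 5.137^(2/3))]² = 0.0019.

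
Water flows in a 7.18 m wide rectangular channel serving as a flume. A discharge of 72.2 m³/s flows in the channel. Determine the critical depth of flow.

y_c = 2.18 m

For a rectangular channel, critical depth y_c = (q²/g)^(1/3) where q = Q/b = 72.2/7.18 = 10.06 m²/s.
So y_c = (10.06²/9.81)^(1/3) = 2.18 m.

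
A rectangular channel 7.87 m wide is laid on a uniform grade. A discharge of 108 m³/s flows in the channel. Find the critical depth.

For a rectangular channel, critical depth y_c = (q²/g)^(1/3) where q = Q/b = 108/7.87 = 13.72 m²/s.
So y_c = (13.72²/9.81)^(1/3) = 2.68 m.

y_c = 2.68 m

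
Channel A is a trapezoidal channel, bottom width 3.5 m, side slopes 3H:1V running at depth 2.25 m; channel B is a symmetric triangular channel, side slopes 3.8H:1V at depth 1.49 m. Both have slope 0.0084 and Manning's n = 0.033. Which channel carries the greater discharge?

Channel A: With bottom width b = 3.5 m and side slope z = 3: A = (b + zy)y = (3.5 + 3×2.25)×2.25 = 23.06 m²; P = b + 2y√(1+z²) = 3.5 + 2×2.25×3.162 = 17.73 m. Hydraulic radius R = A/P = 23.06/17.73 = 1.301 m. Q_A = (1/0.033)·23.06·1.301^(2/3)·√0.0084 = 76.32 m³/s.
Channel B: For a triangular section with side slope z = 3.8: A = zy² = 3.8×1.49² = 8.436 m²; P = 2y√(1+z²) = 2×1.49×3.929 = 11.71 m. Hydraulic radius R = A/P = 8.436/11.71 = 0.7205 m. Q_B = (1/0.033)·8.436·0.7205^(2/3)·√0.0084 = 18.83 m³/s.
Q_A = 76.32 m³/s vs Q_B = 18.83 m³/s, so channel A carries more.

channel A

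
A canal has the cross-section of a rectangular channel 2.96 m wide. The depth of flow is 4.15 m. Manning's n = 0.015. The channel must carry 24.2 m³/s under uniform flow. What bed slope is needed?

Flow area A = b·y = 2.96 × 4.15 = 12.28 m². Wetted perimeter P = b + 2y = 2.96 + 2×4.15 = 11.26 m.
Hydraulic radius R = A/P = 12.28/11.26 = 1.091 m.
From Manning's equation, S = [nQ / (1 A R^(2/3))]² = [0.015 × 24.2 / (1 × 12.28 × 1.091^(2/3))]² = 0.000778.

S = 0.000778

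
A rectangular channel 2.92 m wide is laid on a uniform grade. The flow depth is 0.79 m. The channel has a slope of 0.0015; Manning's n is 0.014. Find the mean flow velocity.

Flow area A = b·y = 2.92 × 0.79 = 2.307 m². Wetted perimeter P = b + 2y = 2.92 + 2×0.79 = 4.5 m.
Hydraulic radius R = A/P = 2.307/4.5 = 0.5126 m.
From Manning's equation, V = (1/n) R^(2/3) S^(1/2) = (1/0.014) × 0.5126^(2/3) × 0.0015^(1/2) = 1.77 m/s.

V = 1.77 m/s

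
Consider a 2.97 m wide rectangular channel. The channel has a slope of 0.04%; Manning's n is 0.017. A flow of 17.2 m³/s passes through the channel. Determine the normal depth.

Manning's equation rearranged: A R^(2/3) = nQ / (1·√S) = 0.017 × 17.2 / (√0.0004) = 14.62.
Trying y = 5.56 m: A R^(2/3) = 18.36 — too large.
Trying y = 4.02 m: A R^(2/3) = 12.6 — too small.
Trying y = 4.56 m: A R^(2/3) = 14.61 — matches.

y_n = 4.56 m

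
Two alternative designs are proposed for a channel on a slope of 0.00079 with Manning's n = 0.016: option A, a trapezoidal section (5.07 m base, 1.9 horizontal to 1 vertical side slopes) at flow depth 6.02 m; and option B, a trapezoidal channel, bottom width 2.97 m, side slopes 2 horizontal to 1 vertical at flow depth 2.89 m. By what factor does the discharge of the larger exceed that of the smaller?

6.28

Channel A: With bottom width b = 5.07 m and side slope z = 1.9: A = (b + zy)y = (5.07 + 1.9×6.02)×6.02 = 99.38 m²; P = b + 2y√(1+z²) = 5.07 + 2×6.02×2.147 = 30.92 m. Hydraulic radius R = A/P = 99.38/30.92 = 3.214 m. Q_A = (1/0.016)·99.38·3.214^(2/3)·√0.00079 = 380.2 m³/s.
Channel B: With bottom width b = 2.97 m and side slope z = 2: A = (b + zy)y = (2.97 + 2×2.89)×2.89 = 25.29 m²; P = b + 2y√(1+z²) = 2.97 + 2×2.89×2.236 = 15.89 m. Hydraulic radius R = A/P = 25.29/15.89 = 1.591 m. Q_B = (1/0.016)·25.29·1.591^(2/3)·√0.00079 = 60.54 m³/s.
The larger discharge is 380.2 m³/s and the smaller is 60.54 m³/s; the ratio is 6.28.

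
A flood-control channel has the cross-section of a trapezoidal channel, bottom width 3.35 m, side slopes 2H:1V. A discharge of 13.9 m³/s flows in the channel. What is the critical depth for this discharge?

At critical depth, Q² T / (g A³) = 1, i.e. A³/T = Q²/g = 13.9²/9.81 = 19.7.
At y = 1.23 m: A³/T = 44.13 — too large.
At y = 0.805 m: A³/T = 9.689 — too small.
At y = 0.984 m: A³/T = 19.67 — ≈ 19.7.

y_c = 0.984 m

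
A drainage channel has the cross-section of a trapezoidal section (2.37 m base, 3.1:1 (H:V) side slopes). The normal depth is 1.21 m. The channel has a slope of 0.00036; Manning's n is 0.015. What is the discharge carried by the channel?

With bottom width b = 2.37 m and side slope z = 3.1: A = (b + zy)y = (2.37 + 3.1×1.21)×1.21 = 7.406 m²; P = b + 2y√(1+z²) = 2.37 + 2×1.21×3.257 = 10.25 m.
Hydraulic radius R = A/P = 7.406/10.25 = 0.7224 m.
Manning's equation: Q = (1/n) A R^(2/3) S^(1/2) = (1/0.015) × 7.406 × 0.7224^(2/3) × 0.00036^(1/2) = 7.54 m³/s.

Q = 7.54 m³/s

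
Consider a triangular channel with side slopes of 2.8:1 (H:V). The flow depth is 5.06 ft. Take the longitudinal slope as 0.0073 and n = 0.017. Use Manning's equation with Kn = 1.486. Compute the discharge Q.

For a triangular section with side slope z = 2.8: A = zy² = 2.8×5.06² = 71.69 ft²; P = 2y√(1+z²) = 2×5.06×2.973 = 30.09 ft.
Hydraulic radius R = A/P = 71.69/30.09 = 2.383 ft.
Manning's equation: Q = (1.486/n) A R^(2/3) S^(1/2) = (1.486/0.017) × 71.69 × 2.383^(2/3) × 0.0073^(1/2) = 955 ft³/s.

Q = 955 ft³/s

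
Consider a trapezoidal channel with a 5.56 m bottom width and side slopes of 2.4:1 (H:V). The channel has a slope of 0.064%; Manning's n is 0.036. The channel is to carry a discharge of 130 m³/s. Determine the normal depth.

y_n = 5.14 m

Manning's equation rearranged: A R^(2/3) = nQ / (1·√S) = 0.036 × 130 / (√0.00064) = 185.
At y = 3.73 m: A R^(2/3) = 90.7 — low.
At y = 5.7 m: A R^(2/3) = 233.9 — high.
At y = 5.14 m: A R^(2/3) = 184.9 — ≈ 185.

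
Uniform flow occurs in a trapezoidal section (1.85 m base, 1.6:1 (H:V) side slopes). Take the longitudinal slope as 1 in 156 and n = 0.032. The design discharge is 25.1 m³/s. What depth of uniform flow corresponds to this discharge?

Manning's equation rearranged: A R^(2/3) = nQ / (1·√S) = 0.032 × 25.1 / (√0.00641) = 10.03.
Try y = 2.21 m: A R^(2/3) = 13.2 — high.
Try y = 1.61 m: A R^(2/3) = 6.638 — low.
Try y = 1.95 m: A R^(2/3) = 10.03 — close enough.

y_n = 1.95 m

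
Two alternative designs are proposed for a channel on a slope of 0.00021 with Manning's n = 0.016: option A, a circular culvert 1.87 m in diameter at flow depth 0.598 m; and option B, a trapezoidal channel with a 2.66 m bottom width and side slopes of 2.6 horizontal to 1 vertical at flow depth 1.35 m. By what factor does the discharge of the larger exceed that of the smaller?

19.9

Channel A: For a circular section of diameter D = 1.87 m at depth y = 0.598 m, the central angle is θ = 2 arccos(1 − 2y/D) = 2.404 rad. Then A = (D²/8)(θ − sin θ) = 0.757 m² and P = Dθ/2 = 2.248 m. Hydraulic radius R = A/P = 0.757/2.248 = 0.3367 m. Q_A = (1/0.016)·0.757·0.3367^(2/3)·√0.00021 = 0.3318 m³/s.
Channel B: With bottom width b = 2.66 m and side slope z = 2.6: A = (b + zy)y = (2.66 + 2.6×1.35)×1.35 = 8.33 m²; P = b + 2y√(1+z²) = 2.66 + 2×1.35×2.786 = 10.18 m. Hydraulic radius R = A/P = 8.33/10.18 = 0.8181 m. Q_B = (1/0.016)·8.33·0.8181^(2/3)·√0.00021 = 6.599 m³/s.
The larger discharge is 6.599 m³/s and the smaller is 0.3318 m³/s; the ratio is 19.9.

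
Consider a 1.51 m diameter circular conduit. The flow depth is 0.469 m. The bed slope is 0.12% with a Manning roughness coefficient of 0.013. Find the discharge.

Q = 0.522 m³/s

For a circular section of diameter D = 1.51 m at depth y = 0.469 m, the central angle is θ = 2 arccos(1 − 2y/D) = 2.365 rad. Then A = (D²/8)(θ − sin θ) = 0.4741 m² and P = Dθ/2 = 1.785 m.
Hydraulic radius R = A/P = 0.4741/1.785 = 0.2656 m.
Manning's equation: Q = (1/n) A R^(2/3) S^(1/2) = (1/0.013) × 0.4741 × 0.2656^(2/3) × 0.0012^(1/2) = 0.522 m³/s.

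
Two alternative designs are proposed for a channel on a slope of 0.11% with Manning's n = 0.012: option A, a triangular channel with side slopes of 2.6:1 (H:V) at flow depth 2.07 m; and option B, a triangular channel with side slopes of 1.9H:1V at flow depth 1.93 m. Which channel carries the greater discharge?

Channel A: For a triangular section with side slope z = 2.6: A = zy² = 2.6×2.07² = 11.14 m²; P = 2y√(1+z²) = 2×2.07×2.786 = 11.53 m. Hydraulic radius R = A/P = 11.14/11.53 = 0.966 m. Q_A = (1/0.012)·11.14·0.966^(2/3)·√0.0011 = 30.09 m³/s.
Channel B: For a triangular section with side slope z = 1.9: A = zy² = 1.9×1.93² = 7.077 m²; P = 2y√(1+z²) = 2×1.93×2.147 = 8.288 m. Hydraulic radius R = A/P = 7.077/8.288 = 0.8539 m. Q_B = (1/0.012)·7.077·0.8539^(2/3)·√0.0011 = 17.61 m³/s.
Q_A = 30.09 m³/s vs Q_B = 17.61 m³/s, so channel A carries more.

channel A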